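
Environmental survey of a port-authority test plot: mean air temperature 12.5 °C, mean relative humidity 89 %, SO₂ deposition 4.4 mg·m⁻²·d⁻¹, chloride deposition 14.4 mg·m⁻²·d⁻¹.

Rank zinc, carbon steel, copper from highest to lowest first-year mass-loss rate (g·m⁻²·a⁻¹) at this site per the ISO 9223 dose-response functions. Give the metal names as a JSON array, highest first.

["carbon steel", "copper", "zinc"]

zinc: T>10 °C ⇒ hinge -0.071·(12.5−10) = -0.1775
  SO₂ term: 0.0129·4.4^0.44·exp(0.046·89-0.1775) = 1.243
  Sd branch = 0.0175·Sd^0.57·e^(0.008·RH+0.085·T) = 0.472 μm/a
  r_corr = 1.243 + 0.472 = 1.715 μm/a
  mass loss = 1.715 μm/a × 7.14 g/cm³ = 12.25 g·m⁻²·a⁻¹
carbon steel: temperature factor f = -0.054·(2.5) = -0.1350
  Pd branch = 1.77·Pd^0.52·e^(0.02·RH+f) = 19.81 μm/a
  Cl⁻ term: 0.102·14.4^0.62·exp(0.033·89+0.04·12.5) = 16.58
  sum: 19.81 + 16.58 → r_corr = 36.39 μm/a
  mass loss = 36.39 μm/a × 7.85 g/cm³ = 285.7 g·m⁻²·a⁻¹
copper: temperature factor f = -0.080·(2.5) = -0.2000
  SO₂ term: 0.0053·4.4^0.26·exp(0.059·89-0.2000) = 1.217
  Cl⁻ term: 0.01025·14.4^0.27·exp(0.036·89+0.049·12.5) = 0.9571
  sum: 1.217 + 0.9571 → r_corr = 2.174 μm/a
  mass loss = 2.174 μm/a × 8.96 g/cm³ = 19.48 g·m⁻²·a⁻¹
Ordering by g·m⁻²·a⁻¹: carbon steel (286) > copper (19.5) > zinc (12.2)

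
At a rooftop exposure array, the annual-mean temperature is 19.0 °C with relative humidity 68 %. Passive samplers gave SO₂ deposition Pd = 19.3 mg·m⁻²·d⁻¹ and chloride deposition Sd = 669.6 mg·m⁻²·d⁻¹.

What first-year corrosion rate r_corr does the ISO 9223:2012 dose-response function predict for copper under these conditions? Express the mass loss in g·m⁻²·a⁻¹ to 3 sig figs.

copper: f(T) = -0.080·(T−10) [T>10 °C] = -0.7200
  Pd branch = 0.0053·Pd^0.26·e^(0.059·RH+f) = 0.3078 μm/a
  Cl⁻ term: 0.01025·669.6^0.27·exp(0.036·68+0.049·19.0) = 1.743
  r_corr = 0.3078 + 1.743 = 2.05 μm/a
Convert to mass loss: 2.05 μm/a × 8.96 g/cm³ = 18.37 g·m⁻²·a⁻¹

r_corr = 18.4 g·m⁻²·a⁻¹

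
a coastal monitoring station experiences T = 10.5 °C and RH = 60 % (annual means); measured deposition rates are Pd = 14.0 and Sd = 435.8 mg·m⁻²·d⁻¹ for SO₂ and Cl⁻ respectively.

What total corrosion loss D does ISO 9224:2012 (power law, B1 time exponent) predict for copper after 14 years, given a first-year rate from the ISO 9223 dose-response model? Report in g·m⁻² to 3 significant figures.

D(14) = 58.1 g·m⁻²

copper: f(T) = -0.080·(T−10) [T>10 °C] = -0.0400
  sulphur-dioxide contribution → 0.3486 μm/a
  chloride contribution → 0.7671 μm/a
  total first-year rate 1.116 μm/a
Power-law: D(14) = r_corr · 14^0.667
  D(14) = 1.116 × 14^0.667 = 1.116 × 5.814 = 6.486 μm
  Mass loss = 6.486 μm × 8.96 g/cm³ = 58.12 g·m⁻²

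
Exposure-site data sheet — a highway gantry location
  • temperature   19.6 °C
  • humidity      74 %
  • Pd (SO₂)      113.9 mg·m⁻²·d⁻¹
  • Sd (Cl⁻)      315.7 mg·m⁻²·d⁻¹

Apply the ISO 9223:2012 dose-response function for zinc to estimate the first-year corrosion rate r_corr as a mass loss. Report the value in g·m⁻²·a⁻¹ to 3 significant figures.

zinc: f(T) = -0.071·(T−10) [T>10 °C] = -0.6816
  SO₂ term: 0.0129·113.9^0.44·exp(0.046·74-0.6816) = 1.577
  Cl⁻ term: 0.0175·315.7^0.57·exp(0.008·74+0.085·19.6) = 4.449
  r_corr = 1.577 + 4.449 = 6.026 μm/a
Convert to mass loss: 6.026 μm/a × 7.14 g/cm³ = 43.02 g·m⁻²·a⁻¹

r_corr = 43.0 g·m⁻²·a⁻¹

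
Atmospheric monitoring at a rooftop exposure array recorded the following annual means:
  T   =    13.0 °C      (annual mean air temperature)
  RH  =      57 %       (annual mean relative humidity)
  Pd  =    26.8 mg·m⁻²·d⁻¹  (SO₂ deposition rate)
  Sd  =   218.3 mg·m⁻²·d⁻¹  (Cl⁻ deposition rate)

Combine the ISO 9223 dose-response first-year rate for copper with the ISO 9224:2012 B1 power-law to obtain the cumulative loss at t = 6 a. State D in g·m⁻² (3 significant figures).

D(6) = 27.5 g·m⁻²

copper: temperature factor f = -0.080·(3.0) = -0.2400
  SO₂ term: 0.0053·26.8^0.26·exp(0.059·57-0.2400) = 0.2831
  Sd branch = 0.01025·Sd^0.27·e^(0.036·RH+0.049·T) = 0.6458 μm/a
  sum: 0.2831 + 0.6458 → r_corr = 0.9289 μm/a
Power-law: D(6) = r_corr · 6^0.667
  D(6) = 0.9289 × 6^0.667 = 0.9289 × 3.304 = 3.069 μm
  Mass loss = 3.069 μm × 8.96 g/cm³ = 27.5 g·m⁻²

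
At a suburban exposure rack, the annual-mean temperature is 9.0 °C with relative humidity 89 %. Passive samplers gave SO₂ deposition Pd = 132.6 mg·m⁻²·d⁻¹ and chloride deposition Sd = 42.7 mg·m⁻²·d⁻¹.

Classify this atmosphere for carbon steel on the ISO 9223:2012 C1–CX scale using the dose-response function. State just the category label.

carbon steel: f(T) = +0.150·(T−10) [T≤10 °C] = -0.1500
  SO₂ term: 1.77·132.6^0.52·exp(0.02·89-0.1500) = 114.7
  Cl⁻ term: 0.102·42.7^0.62·exp(0.033·89+0.04·9.0) = 28.27
  sum: 114.7 + 28.27 → r_corr = 143 μm/a
143 μm/a falls in (80, 200] for carbon steel → category C5

C5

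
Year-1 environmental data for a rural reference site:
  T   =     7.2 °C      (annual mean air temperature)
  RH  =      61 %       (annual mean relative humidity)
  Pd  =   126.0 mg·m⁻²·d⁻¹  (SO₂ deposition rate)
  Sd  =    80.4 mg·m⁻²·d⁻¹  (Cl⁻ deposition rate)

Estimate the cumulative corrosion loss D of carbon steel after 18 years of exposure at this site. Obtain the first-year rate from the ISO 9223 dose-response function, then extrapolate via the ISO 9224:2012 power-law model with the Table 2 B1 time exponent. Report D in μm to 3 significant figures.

carbon steel: temperature factor f = +0.150·(-2.8) = -0.4200
  Pd branch = 1.77·Pd^0.52·e^(0.02·RH+f) = 48.71 μm/a
  Sd branch = 0.102·Sd^0.62·e^(0.033·RH+0.04·T) = 15.46 μm/a
  sum: 48.71 + 15.46 → r_corr = 64.17 μm/a
Long-term exponent b (ISO 9224 Table 2, B1) = 0.523
  D(18) = 64.17 × 18^0.523 = 64.17 × 4.534 = 290.9 μm

D(18) = 291 μm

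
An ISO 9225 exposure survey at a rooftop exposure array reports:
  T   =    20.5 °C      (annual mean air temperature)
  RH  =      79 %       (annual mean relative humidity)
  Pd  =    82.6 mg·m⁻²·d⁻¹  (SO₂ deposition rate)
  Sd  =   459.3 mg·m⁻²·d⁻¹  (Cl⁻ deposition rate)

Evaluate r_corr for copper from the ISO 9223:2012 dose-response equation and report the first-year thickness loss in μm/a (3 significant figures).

r_corr = 3.28 μm/a

copper: f(T) = -0.080·(T−10) [T>10 °C] = -0.8400
  sulphur-dioxide contribution → 0.7623 μm/a
  chloride contribution → 2.517 μm/a
  ⇒ r_corr(copper) = 3.279 μm/a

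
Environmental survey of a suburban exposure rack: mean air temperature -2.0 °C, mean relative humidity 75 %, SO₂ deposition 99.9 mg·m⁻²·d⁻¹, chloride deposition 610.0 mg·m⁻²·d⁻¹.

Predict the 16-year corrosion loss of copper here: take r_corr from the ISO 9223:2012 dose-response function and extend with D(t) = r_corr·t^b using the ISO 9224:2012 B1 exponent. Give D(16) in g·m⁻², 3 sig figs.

D(16) = 62.9 g·m⁻²

copper: f(T) = +0.126·(T−10) [T≤10 °C] = -1.5120
  SO₂ term: 0.0053·99.9^0.26·exp(0.059·75-1.5120) = 0.323
  Cl⁻ term: 0.01025·610.0^0.27·exp(0.036·75+0.049·-2.0) = 0.7813
  sum: 0.323 + 0.7813 → r_corr = 1.104 μm/a
Power-law: D(16) = r_corr · 16^0.667
  D(16) = 1.104 × 16^0.667 = 1.104 × 6.355 = 7.018 μm
  Mass loss = 7.018 μm × 8.96 g/cm³ = 62.88 g·m⁻²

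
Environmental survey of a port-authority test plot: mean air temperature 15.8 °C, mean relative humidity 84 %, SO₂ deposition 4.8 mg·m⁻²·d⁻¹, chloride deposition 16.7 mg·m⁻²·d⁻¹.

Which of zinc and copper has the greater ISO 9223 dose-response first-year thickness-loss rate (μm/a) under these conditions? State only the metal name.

zinc: temperature factor f = -0.071·(5.8) = -0.4118
  SO₂ term: 0.0129·4.8^0.44·exp(0.046·84-0.4118) = 0.8121
  Sd branch = 0.0175·Sd^0.57·e^(0.008·RH+0.085·T) = 0.6533 μm/a
  sum: 0.8121 + 0.6533 → r_corr = 1.465 μm/a
copper: temperature factor f = -0.080·(5.8) = -0.4640
  SO₂ term: 0.0053·4.8^0.26·exp(0.059·84-0.4640) = 0.7116
  Sd branch = 0.01025·Sd^0.27·e^(0.036·RH+0.049·T) = 0.9781 μm/a
  sum: 0.7116 + 0.9781 → r_corr = 1.69 μm/a
Ordering by μm/a: copper (1.69) > zinc (1.47)

copper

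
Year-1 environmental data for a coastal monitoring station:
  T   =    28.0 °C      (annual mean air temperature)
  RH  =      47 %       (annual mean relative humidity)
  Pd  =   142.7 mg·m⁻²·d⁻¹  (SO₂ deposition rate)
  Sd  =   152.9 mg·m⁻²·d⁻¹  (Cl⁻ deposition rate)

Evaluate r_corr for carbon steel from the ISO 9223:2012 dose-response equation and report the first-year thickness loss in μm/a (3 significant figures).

r_corr = 56.0 μm/a

carbon steel: f(T) = -0.054·(T−10) [T>10 °C] = -0.9720
  Pd branch = 1.77·Pd^0.52·e^(0.02·RH+f) = 22.61 μm/a
  Cl⁻ term: 0.102·152.9^0.62·exp(0.033·47+0.04·28.0) = 33.34
  r_corr = 22.61 + 33.34 = 55.95 μm/a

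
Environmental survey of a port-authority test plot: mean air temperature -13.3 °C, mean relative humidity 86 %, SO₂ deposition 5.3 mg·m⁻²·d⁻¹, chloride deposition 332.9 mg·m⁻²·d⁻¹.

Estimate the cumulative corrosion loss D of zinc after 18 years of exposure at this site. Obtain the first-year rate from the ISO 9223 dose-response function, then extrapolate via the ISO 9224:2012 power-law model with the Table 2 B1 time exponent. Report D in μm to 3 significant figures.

zinc: T≤10 °C ⇒ hinge +0.038·(-13.3−10) = -0.8854
  Pd branch = 0.0129·Pd^0.44·e^(0.046·RH+f) = 0.5792 μm/a
  Cl⁻ term: 0.0175·332.9^0.57·exp(0.008·86+0.085·-13.3) = 0.308
  sum: 0.5792 + 0.308 → r_corr = 0.8872 μm/a
ISO 9224: D(t) = r_corr · t^b with b = 0.813 (zinc, B1)
  D(18) = 0.8872 × 18^0.813 = 0.8872 × 10.48 = 9.302 μm

D(18) = 9.30 μm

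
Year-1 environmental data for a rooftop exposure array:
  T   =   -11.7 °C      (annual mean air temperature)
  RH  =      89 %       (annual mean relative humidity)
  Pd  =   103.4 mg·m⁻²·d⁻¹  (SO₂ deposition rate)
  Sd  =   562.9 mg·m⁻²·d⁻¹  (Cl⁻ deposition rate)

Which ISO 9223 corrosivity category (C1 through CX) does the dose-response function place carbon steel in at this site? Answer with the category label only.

carbon steel: temperature factor f = +0.150·(-21.7) = -3.2550
  SO₂ term: 1.77·103.4^0.52·exp(0.02·89-3.2550) = 4.518
  Cl⁻ term: 0.102·562.9^0.62·exp(0.033·89+0.04·-11.7) = 61.11
  r_corr = 4.518 + 61.11 = 65.63 μm/a
65.6 μm/a falls in (50, 80] for carbon steel → category C4

C4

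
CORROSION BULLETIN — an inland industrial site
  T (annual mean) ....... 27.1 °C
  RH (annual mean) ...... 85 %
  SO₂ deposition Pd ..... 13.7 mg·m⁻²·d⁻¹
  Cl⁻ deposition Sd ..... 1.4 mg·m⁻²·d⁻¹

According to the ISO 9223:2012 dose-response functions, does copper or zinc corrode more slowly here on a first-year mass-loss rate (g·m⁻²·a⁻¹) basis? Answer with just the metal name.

copper: T>10 °C ⇒ hinge -0.080·(27.1−10) = -1.3680
  SO₂ term: 0.0053·13.7^0.26·exp(0.059·85-1.3680) = 0.4015
  Sd branch = 0.01025·Sd^0.27·e^(0.036·RH+0.049·T) = 0.9033 μm/a
  r_corr = 0.4015 + 0.9033 = 1.305 μm/a
  mass loss = 1.305 μm/a × 8.96 g/cm³ = 11.69 g·m⁻²·a⁻¹
zinc: temperature factor f = -0.071·(17.1) = -1.2141
  SO₂ term: 0.0129·13.7^0.44·exp(0.046·85-1.2141) = 0.6047
  Cl⁻ term: 0.0175·1.4^0.57·exp(0.008·85+0.085·27.1) = 0.4188
  r_corr = 0.6047 + 0.4188 = 1.024 μm/a
  mass loss = 1.024 μm/a × 7.14 g/cm³ = 7.308 g·m⁻²·a⁻¹
Ordering by g·m⁻²·a⁻¹: copper (11.7) > zinc (7.31)

zinc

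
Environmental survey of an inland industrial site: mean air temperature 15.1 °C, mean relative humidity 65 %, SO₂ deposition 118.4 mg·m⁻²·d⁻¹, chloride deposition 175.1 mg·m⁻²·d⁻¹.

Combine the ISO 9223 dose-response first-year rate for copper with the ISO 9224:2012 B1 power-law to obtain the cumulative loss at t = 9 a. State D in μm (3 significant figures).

copper: temperature factor f = -0.080·(5.1) = -0.4080
  sulphur-dioxide contribution → 0.5645 μm/a
  chloride contribution → 0.8995 μm/a
  ⇒ r_corr(copper) = 1.464 μm/a
Long-term exponent b (ISO 9224 Table 2, B1) = 0.667
  D(9) = 1.464 × 9^0.667 = 1.464 × 4.33 = 6.339 μm

D(9) = 6.34 μm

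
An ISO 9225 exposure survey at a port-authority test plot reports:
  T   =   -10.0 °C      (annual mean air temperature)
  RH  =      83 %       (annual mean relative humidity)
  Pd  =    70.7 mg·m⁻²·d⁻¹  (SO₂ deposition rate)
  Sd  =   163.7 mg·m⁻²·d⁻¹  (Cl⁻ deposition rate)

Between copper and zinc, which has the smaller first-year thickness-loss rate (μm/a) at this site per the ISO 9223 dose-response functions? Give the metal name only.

copper: f(T) = +0.126·(T−10) [T≤10 °C] = -2.5200
  Pd branch = 0.0053·Pd^0.26·e^(0.059·RH+f) = 0.1728 μm/a
  Sd branch = 0.01025·Sd^0.27·e^(0.036·RH+0.049·T) = 0.4936 μm/a
  r_corr = 0.1728 + 0.4936 = 0.6664 μm/a
zinc: T≤10 °C ⇒ hinge +0.038·(-10.0−10) = -0.7600
  SO₂ term: 0.0129·70.7^0.44·exp(0.046·83-0.7600) = 1.788
  Cl⁻ term: 0.0175·163.7^0.57·exp(0.008·83+0.085·-10.0) = 0.2656
  sum: 1.788 + 0.2656 → r_corr = 2.054 μm/a
Ordering by μm/a: zinc (2.05) > copper (0.666)

copper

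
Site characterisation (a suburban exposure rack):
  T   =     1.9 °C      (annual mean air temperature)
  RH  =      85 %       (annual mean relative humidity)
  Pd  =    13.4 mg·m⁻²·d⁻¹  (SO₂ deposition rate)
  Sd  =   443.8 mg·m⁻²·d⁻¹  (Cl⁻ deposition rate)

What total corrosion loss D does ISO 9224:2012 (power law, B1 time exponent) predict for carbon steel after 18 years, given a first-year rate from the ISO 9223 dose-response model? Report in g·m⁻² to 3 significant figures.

carbon steel: f(T) = +0.150·(T−10) [T≤10 °C] = -1.2150
  Pd branch = 1.77·Pd^0.52·e^(0.02·RH+f) = 11.08 μm/a
  Sd branch = 0.102·Sd^0.62·e^(0.033·RH+0.04·T) = 79.63 μm/a
  sum: 11.08 + 79.63 → r_corr = 90.71 μm/a
Power-law: D(18) = r_corr · 18^0.523
  D(18) = 90.71 × 18^0.523 = 90.71 × 4.534 = 411.3 μm
  Mass loss = 411.3 μm × 7.85 g/cm³ = 3229 g·m⁻²

D(18) = 3.23e+03 g·m⁻²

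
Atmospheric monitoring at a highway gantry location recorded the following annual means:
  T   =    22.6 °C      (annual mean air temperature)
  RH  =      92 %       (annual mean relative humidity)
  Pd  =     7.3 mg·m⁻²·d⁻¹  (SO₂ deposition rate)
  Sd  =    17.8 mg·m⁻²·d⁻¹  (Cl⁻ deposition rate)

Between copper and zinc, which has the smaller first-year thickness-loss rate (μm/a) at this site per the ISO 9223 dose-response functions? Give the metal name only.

zinc

copper: temperature factor f = -0.080·(12.6) = -1.0080
  SO₂ term: 0.0053·7.3^0.26·exp(0.059·92-1.0080) = 0.7385
  Sd branch = 0.01025·Sd^0.27·e^(0.036·RH+0.049·T) = 1.852 μm/a
  sum: 0.7385 + 1.852 → r_corr = 2.591 μm/a
zinc: f(T) = -0.071·(T−10) [T>10 °C] = -0.8946
  SO₂ term: 0.0129·7.3^0.44·exp(0.046·92-0.8946) = 0.8707
  Cl⁻ term: 0.0175·17.8^0.57·exp(0.008·92+0.085·22.6) = 1.287
  sum: 0.8707 + 1.287 → r_corr = 2.158 μm/a
Ordering by μm/a: copper (2.59) > zinc (2.16)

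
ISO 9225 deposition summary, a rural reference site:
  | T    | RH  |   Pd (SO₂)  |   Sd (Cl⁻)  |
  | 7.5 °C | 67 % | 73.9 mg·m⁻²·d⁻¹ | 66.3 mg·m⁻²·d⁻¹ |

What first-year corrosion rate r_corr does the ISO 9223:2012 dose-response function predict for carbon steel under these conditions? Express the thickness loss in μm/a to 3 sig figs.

r_corr = 60.4 μm/a

carbon steel: f(T) = +0.150·(T−10) [T≤10 °C] = -0.3750
  Pd branch = 1.77·Pd^0.52·e^(0.02·RH+f) = 43.53 μm/a
  Sd branch = 0.102·Sd^0.62·e^(0.033·RH+0.04·T) = 16.92 μm/a
  sum: 43.53 + 16.92 → r_corr = 60.45 μm/a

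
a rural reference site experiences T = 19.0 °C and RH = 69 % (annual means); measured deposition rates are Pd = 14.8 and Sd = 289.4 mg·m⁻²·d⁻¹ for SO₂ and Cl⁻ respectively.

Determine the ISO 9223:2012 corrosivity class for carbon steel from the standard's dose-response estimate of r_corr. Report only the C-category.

carbon steel: f(T) = -0.054·(T−10) [T>10 °C] = -0.4860
  sulphur-dioxide contribution → 17.57 μm/a
  chloride contribution → 71.4 μm/a
  total first-year rate 88.97 μm/a
89 μm/a falls in (80, 200] for carbon steel → category C5

C5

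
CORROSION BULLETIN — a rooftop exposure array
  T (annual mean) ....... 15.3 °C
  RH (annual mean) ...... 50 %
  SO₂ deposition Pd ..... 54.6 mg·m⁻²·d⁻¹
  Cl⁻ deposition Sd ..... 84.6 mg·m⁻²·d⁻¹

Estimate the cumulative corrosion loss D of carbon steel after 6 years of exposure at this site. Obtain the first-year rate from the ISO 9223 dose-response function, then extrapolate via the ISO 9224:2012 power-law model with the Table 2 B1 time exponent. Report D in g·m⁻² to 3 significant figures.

D(6) = 887 g·m⁻²

carbon steel: T>10 °C ⇒ hinge -0.054·(15.3−10) = -0.2862
  sulphur-dioxide contribution → 28.93 μm/a
  chloride contribution → 15.34 μm/a
  total first-year rate 44.27 μm/a
ISO 9224: D(t) = r_corr · t^b with b = 0.523 (carbon steel, B1)
  D(6) = 44.27 × 6^0.523 = 44.27 × 2.553 = 113 μm
  Mass loss = 113 μm × 7.85 g/cm³ = 887.1 g·m⁻²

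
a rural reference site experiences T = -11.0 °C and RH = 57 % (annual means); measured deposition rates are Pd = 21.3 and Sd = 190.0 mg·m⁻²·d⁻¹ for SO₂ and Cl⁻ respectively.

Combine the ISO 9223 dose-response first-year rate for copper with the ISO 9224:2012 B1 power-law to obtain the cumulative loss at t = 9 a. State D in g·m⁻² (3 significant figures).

D(9) = 8.38 g·m⁻²

copper: f(T) = +0.126·(T−10) [T≤10 °C] = -2.6460
  SO₂ term: 0.0053·21.3^0.26·exp(0.059·57-2.6460) = 0.02405
  Sd branch = 0.01025·Sd^0.27·e^(0.036·RH+0.049·T) = 0.1919 μm/a
  r_corr = 0.02405 + 0.1919 = 0.2159 μm/a
Power-law: D(9) = r_corr · 9^0.667
  D(9) = 0.2159 × 9^0.667 = 0.2159 × 4.33 = 0.935 μm
  Mass loss = 0.935 μm × 8.96 g/cm³ = 8.378 g·m⁻²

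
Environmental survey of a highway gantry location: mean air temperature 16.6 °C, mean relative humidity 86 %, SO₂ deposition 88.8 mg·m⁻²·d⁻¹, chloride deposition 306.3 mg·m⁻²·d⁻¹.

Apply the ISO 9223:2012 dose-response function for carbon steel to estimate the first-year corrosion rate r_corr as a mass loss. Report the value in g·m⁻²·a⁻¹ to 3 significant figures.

carbon steel: temperature factor f = -0.054·(6.6) = -0.3564
  Pd branch = 1.77·Pd^0.52·e^(0.02·RH+f) = 71.34 μm/a
  Sd branch = 0.102·Sd^0.62·e^(0.033·RH+0.04·T) = 117.7 μm/a
  sum: 71.34 + 117.7 → r_corr = 189.1 μm/a
Convert to mass loss: 189.1 μm/a × 7.85 g/cm³ = 1484 g·m⁻²·a⁻¹

r_corr = 1.48e+03 g·m⁻²·a⁻¹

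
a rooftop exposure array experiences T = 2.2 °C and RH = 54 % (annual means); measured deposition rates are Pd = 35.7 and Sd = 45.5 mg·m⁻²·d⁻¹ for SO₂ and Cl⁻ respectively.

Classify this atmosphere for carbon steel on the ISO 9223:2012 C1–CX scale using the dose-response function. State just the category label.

C2

carbon steel: temperature factor f = +0.150·(-7.8) = -1.1700
  sulphur-dioxide contribution → 10.38 μm/a
  chloride contribution → 7.058 μm/a
  total first-year rate 17.44 μm/a
17.4 μm/a falls in (1.3, 25] for carbon steel → category C2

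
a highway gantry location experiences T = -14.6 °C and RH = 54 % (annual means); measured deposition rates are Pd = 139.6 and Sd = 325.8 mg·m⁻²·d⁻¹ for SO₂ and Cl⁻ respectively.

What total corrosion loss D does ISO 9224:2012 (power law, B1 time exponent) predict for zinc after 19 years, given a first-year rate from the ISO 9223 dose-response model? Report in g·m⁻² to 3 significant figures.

D(19) = 58.2 g·m⁻²

zinc: temperature factor f = +0.038·(-24.6) = -0.9348
  sulphur-dioxide contribution → 0.5335 μm/a
  chloride contribution → 0.2109 μm/a
  ⇒ r_corr(zinc) = 0.7444 μm/a
ISO 9224: D(t) = r_corr · t^b with b = 0.813 (zinc, B1)
  D(19) = 0.7444 × 19^0.813 = 0.7444 × 10.96 = 8.155 μm
  Mass loss = 8.155 μm × 7.14 g/cm³ = 58.23 g·m⁻²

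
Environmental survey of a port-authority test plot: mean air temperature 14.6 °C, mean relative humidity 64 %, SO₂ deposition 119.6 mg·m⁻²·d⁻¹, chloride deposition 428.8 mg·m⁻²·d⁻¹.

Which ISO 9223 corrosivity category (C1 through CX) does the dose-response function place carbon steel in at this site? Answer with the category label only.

C5

carbon steel: temperature factor f = -0.054·(4.6) = -0.2484
  sulphur-dioxide contribution → 59.76 μm/a
  chloride contribution → 64.78 μm/a
  ⇒ r_corr(carbon steel) = 124.5 μm/a
Category bounds: 80…200 μm/a bracket r_corr ⇒ C5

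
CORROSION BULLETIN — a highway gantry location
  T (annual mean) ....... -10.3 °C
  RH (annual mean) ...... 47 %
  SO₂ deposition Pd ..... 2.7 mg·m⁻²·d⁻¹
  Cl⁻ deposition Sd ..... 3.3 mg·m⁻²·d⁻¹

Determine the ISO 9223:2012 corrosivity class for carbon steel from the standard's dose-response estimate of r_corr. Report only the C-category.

carbon steel: T≤10 °C ⇒ hinge +0.150·(-10.3−10) = -3.0450
  sulphur-dioxide contribution → 0.3615 μm/a
  chloride contribution → 0.6679 μm/a
  total first-year rate 1.029 μm/a
1.03 μm/a falls in (0, 1.3] for carbon steel → category C1

C1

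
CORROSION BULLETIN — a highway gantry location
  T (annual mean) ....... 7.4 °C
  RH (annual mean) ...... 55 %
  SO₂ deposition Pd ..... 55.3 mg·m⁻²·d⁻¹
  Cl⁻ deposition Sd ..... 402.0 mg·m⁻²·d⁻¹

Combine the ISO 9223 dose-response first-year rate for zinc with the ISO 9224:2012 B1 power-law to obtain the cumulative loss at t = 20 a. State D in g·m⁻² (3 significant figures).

D(20) = 197 g·m⁻²

zinc: f(T) = +0.038·(T−10) [T≤10 °C] = -0.0988
  Pd branch = 0.0129·Pd^0.44·e^(0.046·RH+f) = 0.8575 μm/a
  Cl⁻ term: 0.0175·402.0^0.57·exp(0.008·55+0.085·7.4) = 1.555
  sum: 0.8575 + 1.555 → r_corr = 2.412 μm/a
Power-law: D(20) = r_corr · 20^0.813
  D(20) = 2.412 × 20^0.813 = 2.412 × 11.42 = 27.55 μm
  Mass loss = 27.55 μm × 7.14 g/cm³ = 196.7 g·m⁻²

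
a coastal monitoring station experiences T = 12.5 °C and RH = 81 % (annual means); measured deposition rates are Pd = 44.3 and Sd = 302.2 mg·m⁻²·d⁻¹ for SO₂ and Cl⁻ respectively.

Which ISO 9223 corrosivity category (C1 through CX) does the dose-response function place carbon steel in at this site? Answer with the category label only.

C5

carbon steel: temperature factor f = -0.054·(2.5) = -0.1350
  SO₂ term: 1.77·44.3^0.52·exp(0.02·81-0.1350) = 56.11
  Sd branch = 0.102·Sd^0.62·e^(0.033·RH+0.04·T) = 84.02 μm/a
  sum: 56.11 + 84.02 → r_corr = 140.1 μm/a
ISO 9223 Table 2 (carbon steel): 80 < 140 ≤ 200 μm/a ⇒ C5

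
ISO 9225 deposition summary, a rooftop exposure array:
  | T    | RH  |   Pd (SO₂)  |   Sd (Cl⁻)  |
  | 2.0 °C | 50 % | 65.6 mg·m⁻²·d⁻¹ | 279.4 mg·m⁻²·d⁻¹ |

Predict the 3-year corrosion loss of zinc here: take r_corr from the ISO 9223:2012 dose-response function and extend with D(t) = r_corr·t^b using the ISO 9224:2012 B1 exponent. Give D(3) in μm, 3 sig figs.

D(3) = 3.34 μm

zinc: T≤10 °C ⇒ hinge +0.038·(2.0−10) = -0.3040
  Pd branch = 0.0129·Pd^0.44·e^(0.046·RH+f) = 0.5982 μm/a
  Cl⁻ term: 0.0175·279.4^0.57·exp(0.008·50+0.085·2.0) = 0.7672
  r_corr = 0.5982 + 0.7672 = 1.365 μm/a
Power-law: D(3) = r_corr · 3^0.813
  D(3) = 1.365 × 3^0.813 = 1.365 × 2.443 = 3.336 μm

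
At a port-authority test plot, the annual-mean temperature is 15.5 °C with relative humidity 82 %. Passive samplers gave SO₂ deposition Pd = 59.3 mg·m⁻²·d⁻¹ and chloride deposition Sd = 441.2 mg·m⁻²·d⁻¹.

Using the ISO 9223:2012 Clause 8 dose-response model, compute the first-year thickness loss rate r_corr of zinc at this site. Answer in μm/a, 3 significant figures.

zinc: T>10 °C ⇒ hinge -0.071·(15.5−10) = -0.3905
  Pd branch = 0.0129·Pd^0.44·e^(0.046·RH+f) = 2.287 μm/a
  Sd branch = 0.0175·Sd^0.57·e^(0.008·RH+0.085·T) = 4.051 μm/a
  r_corr = 2.287 + 4.051 = 6.338 μm/a

r_corr = 6.34 μm/a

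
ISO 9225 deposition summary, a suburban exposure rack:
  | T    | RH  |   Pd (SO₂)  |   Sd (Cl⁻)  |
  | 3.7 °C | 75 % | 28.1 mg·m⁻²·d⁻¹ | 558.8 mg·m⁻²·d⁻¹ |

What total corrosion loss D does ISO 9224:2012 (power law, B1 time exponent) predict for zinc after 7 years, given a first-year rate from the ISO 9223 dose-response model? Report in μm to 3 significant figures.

D(7) = 14.6 μm

zinc: f(T) = +0.038·(T−10) [T≤10 °C] = -0.2394
  Pd branch = 0.0129·Pd^0.44·e^(0.046·RH+f) = 1.388 μm/a
  Cl⁻ term: 0.0175·558.8^0.57·exp(0.008·75+0.085·3.7) = 1.607
  r_corr = 1.388 + 1.607 = 2.995 μm/a
Power-law: D(7) = r_corr · 7^0.813
  D(7) = 2.995 × 7^0.813 = 2.995 × 4.865 = 14.57 μm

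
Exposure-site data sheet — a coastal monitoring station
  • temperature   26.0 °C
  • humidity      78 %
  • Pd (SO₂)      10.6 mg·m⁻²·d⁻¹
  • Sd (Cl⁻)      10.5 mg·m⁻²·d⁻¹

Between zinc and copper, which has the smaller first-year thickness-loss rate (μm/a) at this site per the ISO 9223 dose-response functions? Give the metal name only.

zinc: f(T) = -0.071·(T−10) [T>10 °C] = -1.1360
  Pd branch = 0.0129·Pd^0.44·e^(0.046·RH+f) = 0.4233 μm/a
  Sd branch = 0.0175·Sd^0.57·e^(0.008·RH+0.085·T) = 1.137 μm/a
  sum: 0.4233 + 1.137 → r_corr = 1.561 μm/a
copper: f(T) = -0.080·(T−10) [T>10 °C] = -1.2800
  SO₂ term: 0.0053·10.6^0.26·exp(0.059·78-1.2800) = 0.2714
  Cl⁻ term: 0.01025·10.5^0.27·exp(0.036·78+0.049·26.0) = 1.146
  sum: 0.2714 + 1.146 → r_corr = 1.418 μm/a
Ordering by μm/a: zinc (1.56) > copper (1.42)

copper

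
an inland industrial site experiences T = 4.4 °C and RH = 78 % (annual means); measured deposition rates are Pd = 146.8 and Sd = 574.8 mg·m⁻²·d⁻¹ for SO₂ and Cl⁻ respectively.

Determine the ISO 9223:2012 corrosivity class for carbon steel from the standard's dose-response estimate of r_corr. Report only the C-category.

carbon steel: temperature factor f = +0.150·(-5.6) = -0.8400
  sulphur-dioxide contribution → 48.68 μm/a
  chloride contribution → 82 μm/a
  total first-year rate 130.7 μm/a
131 μm/a falls in (80, 200] for carbon steel → category C5

C5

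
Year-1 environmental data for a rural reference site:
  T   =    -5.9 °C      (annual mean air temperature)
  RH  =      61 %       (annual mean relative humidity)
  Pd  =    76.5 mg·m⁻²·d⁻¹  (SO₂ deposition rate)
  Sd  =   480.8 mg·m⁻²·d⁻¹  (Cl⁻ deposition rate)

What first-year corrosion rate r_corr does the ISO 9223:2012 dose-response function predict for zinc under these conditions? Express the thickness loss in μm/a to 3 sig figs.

r_corr = 1.37 μm/a

zinc: T≤10 °C ⇒ hinge +0.038·(-5.9−10) = -0.6042
  sulphur-dioxide contribution → 0.7864 μm/a
  chloride contribution → 0.5833 μm/a
  ⇒ r_corr(zinc) = 1.37 μm/a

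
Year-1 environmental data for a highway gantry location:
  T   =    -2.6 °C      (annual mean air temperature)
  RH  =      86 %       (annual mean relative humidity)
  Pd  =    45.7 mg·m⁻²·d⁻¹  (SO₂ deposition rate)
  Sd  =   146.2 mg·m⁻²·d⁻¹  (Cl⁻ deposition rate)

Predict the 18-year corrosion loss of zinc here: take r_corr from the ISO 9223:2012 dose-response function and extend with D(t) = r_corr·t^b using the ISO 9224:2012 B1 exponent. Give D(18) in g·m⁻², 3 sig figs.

D(18) = 204 g·m⁻²

zinc: temperature factor f = +0.038·(-12.6) = -0.4788
  SO₂ term: 0.0129·45.7^0.44·exp(0.046·86-0.4788) = 2.244
  Sd branch = 0.0175·Sd^0.57·e^(0.008·RH+0.085·T) = 0.4785 μm/a
  r_corr = 2.244 + 0.4785 = 2.723 μm/a
ISO 9224: D(t) = r_corr · t^b with b = 0.813 (zinc, B1)
  D(18) = 2.723 × 18^0.813 = 2.723 × 10.48 = 28.55 μm
  Mass loss = 28.55 μm × 7.14 g/cm³ = 203.8 g·m⁻²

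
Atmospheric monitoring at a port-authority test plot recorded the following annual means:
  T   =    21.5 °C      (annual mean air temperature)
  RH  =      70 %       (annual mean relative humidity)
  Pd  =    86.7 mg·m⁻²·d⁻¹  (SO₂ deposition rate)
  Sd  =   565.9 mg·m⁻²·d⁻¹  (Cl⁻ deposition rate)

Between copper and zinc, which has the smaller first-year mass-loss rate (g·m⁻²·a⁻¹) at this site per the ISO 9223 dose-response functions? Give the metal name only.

copper: temperature factor f = -0.080·(11.5) = -0.9200
  SO₂ term: 0.0053·86.7^0.26·exp(0.059·70-0.9200) = 0.419
  Sd branch = 0.01025·Sd^0.27·e^(0.036·RH+0.049·T) = 2.023 μm/a
  sum: 0.419 + 2.023 → r_corr = 2.442 μm/a
  mass loss = 2.442 μm/a × 8.96 g/cm³ = 21.88 g·m⁻²·a⁻¹
zinc: temperature factor f = -0.071·(11.5) = -0.8165
  Pd branch = 0.0129·Pd^0.44·e^(0.046·RH+f) = 1.017 μm/a
  Sd branch = 0.0175·Sd^0.57·e^(0.008·RH+0.085·T) = 7.063 μm/a
  sum: 1.017 + 7.063 → r_corr = 8.079 μm/a
  mass loss = 8.079 μm/a × 7.14 g/cm³ = 57.69 g·m⁻²·a⁻¹
Ordering by g·m⁻²·a⁻¹: zinc (57.7) > copper (21.9)

copper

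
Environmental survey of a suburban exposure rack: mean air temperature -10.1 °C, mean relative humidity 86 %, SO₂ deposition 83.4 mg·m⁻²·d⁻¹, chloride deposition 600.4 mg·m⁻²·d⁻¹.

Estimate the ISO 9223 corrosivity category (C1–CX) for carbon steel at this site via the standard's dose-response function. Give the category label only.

C4

carbon steel: T≤10 °C ⇒ hinge +0.150·(-10.1−10) = -3.0150
  SO₂ term: 1.77·83.4^0.52·exp(0.02·86-3.0150) = 4.837
  Sd branch = 0.102·Sd^0.62·e^(0.033·RH+0.04·T) = 61.42 μm/a
  sum: 4.837 + 61.42 → r_corr = 66.26 μm/a
ISO 9223 Table 2 (carbon steel): 50 < 66.3 ≤ 80 μm/a ⇒ C4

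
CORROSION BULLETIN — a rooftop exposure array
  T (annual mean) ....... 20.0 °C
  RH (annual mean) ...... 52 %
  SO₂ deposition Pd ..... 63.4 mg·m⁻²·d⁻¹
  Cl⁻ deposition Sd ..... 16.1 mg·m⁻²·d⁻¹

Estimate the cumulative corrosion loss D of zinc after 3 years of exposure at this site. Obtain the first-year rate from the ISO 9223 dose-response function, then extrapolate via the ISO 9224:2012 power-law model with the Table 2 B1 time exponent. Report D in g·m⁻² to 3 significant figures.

zinc: T>10 °C ⇒ hinge -0.071·(20.0−10) = -0.7100
  sulphur-dioxide contribution → 0.4305 μm/a
  chloride contribution → 0.7078 μm/a
  ⇒ r_corr(zinc) = 1.138 μm/a
ISO 9224: D(t) = r_corr · t^b with b = 0.813 (zinc, B1)
  D(3) = 1.138 × 3^0.813 = 1.138 × 2.443 = 2.781 μm
  Mass loss = 2.781 μm × 7.14 g/cm³ = 19.85 g·m⁻²

D(3) = 19.9 g·m⁻²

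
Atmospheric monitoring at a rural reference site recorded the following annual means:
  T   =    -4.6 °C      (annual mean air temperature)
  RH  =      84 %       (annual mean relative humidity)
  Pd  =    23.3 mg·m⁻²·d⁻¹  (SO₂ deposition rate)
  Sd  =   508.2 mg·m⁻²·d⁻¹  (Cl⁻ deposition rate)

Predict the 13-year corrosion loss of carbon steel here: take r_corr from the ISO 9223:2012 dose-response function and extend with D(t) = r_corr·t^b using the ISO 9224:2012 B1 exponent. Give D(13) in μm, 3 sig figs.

carbon steel: temperature factor f = +0.150·(-14.6) = -2.1900
  Pd branch = 1.77·Pd^0.52·e^(0.02·RH+f) = 5.464 μm/a
  Cl⁻ term: 0.102·508.2^0.62·exp(0.033·84+0.04·-4.6) = 64.61
  sum: 5.464 + 64.61 → r_corr = 70.07 μm/a
Long-term exponent b (ISO 9224 Table 2, B1) = 0.523
  D(13) = 70.07 × 13^0.523 = 70.07 × 3.825 = 268 μm

D(13) = 268 μm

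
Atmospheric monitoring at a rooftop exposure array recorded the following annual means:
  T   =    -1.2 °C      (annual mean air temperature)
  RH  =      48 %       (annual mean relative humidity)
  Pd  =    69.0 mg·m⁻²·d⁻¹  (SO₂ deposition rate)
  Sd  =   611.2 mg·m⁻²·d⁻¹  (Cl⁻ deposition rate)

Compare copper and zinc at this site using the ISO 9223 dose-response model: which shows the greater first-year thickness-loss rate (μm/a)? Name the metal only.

zinc

copper: temperature factor f = +0.126·(-11.2) = -1.4112
  Pd branch = 0.0053·Pd^0.26·e^(0.059·RH+f) = 0.06598 μm/a
  Sd branch = 0.01025·Sd^0.27·e^(0.036·RH+0.049·T) = 0.3076 μm/a
  r_corr = 0.06598 + 0.3076 = 0.3735 μm/a
zinc: f(T) = +0.038·(T−10) [T≤10 °C] = -0.4256
  SO₂ term: 0.0129·69.0^0.44·exp(0.046·48-0.4256) = 0.494
  Sd branch = 0.0175·Sd^0.57·e^(0.008·RH+0.085·T) = 0.8987 μm/a
  sum: 0.494 + 0.8987 → r_corr = 1.393 μm/a
Ordering by μm/a: zinc (1.39) > copper (0.374)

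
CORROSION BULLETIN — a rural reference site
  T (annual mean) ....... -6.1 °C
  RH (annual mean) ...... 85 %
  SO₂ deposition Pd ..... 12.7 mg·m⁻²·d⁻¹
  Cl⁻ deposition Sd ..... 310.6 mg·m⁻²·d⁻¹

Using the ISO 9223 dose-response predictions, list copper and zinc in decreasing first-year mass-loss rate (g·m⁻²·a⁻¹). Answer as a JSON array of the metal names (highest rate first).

copper: T≤10 °C ⇒ hinge +0.126·(-6.1−10) = -2.0286
  Pd branch = 0.0053·Pd^0.26·e^(0.059·RH+f) = 0.2033 μm/a
  Cl⁻ term: 0.01025·310.6^0.27·exp(0.036·85+0.049·-6.1) = 0.7634
  r_corr = 0.2033 + 0.7634 = 0.9667 μm/a
  mass loss = 0.9667 μm/a × 8.96 g/cm³ = 8.662 g·m⁻²·a⁻¹
zinc: temperature factor f = +0.038·(-16.1) = -0.6118
  SO₂ term: 0.0129·12.7^0.44·exp(0.046·85-0.6118) = 1.068
  Cl⁻ term: 0.0175·310.6^0.57·exp(0.008·85+0.085·-6.1) = 0.5417
  sum: 1.068 + 0.5417 → r_corr = 1.61 μm/a
  mass loss = 1.61 μm/a × 7.14 g/cm³ = 11.49 g·m⁻²·a⁻¹
Ordering by g·m⁻²·a⁻¹: zinc (11.5) > copper (8.66)

["zinc", "copper"]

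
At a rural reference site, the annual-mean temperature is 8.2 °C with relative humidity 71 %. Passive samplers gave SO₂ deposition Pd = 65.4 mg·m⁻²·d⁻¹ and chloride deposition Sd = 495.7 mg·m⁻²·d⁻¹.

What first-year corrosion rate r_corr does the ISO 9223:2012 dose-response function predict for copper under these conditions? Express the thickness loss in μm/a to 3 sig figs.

copper: T≤10 °C ⇒ hinge +0.126·(8.2−10) = -0.2268
  SO₂ term: 0.0053·65.4^0.26·exp(0.059·71-0.2268) = 0.8262
  Cl⁻ term: 0.01025·495.7^0.27·exp(0.036·71+0.049·8.2) = 1.054
  sum: 0.8262 + 1.054 → r_corr = 1.881 μm/a

r_corr = 1.88 μm/a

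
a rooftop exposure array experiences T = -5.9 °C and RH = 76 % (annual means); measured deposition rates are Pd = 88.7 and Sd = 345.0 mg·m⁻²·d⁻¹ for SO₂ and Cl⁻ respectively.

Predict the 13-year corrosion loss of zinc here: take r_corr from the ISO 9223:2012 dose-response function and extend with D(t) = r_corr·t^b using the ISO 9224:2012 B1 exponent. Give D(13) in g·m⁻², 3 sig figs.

zinc: temperature factor f = +0.038·(-15.9) = -0.6042
  sulphur-dioxide contribution → 1.673 μm/a
  chloride contribution → 0.5443 μm/a
  ⇒ r_corr(zinc) = 2.218 μm/a
ISO 9224: D(t) = r_corr · t^b with b = 0.813 (zinc, B1)
  D(13) = 2.218 × 13^0.813 = 2.218 × 8.047 = 17.85 μm
  Mass loss = 17.85 μm × 7.14 g/cm³ = 127.4 g·m⁻²

D(13) = 127 g·m⁻²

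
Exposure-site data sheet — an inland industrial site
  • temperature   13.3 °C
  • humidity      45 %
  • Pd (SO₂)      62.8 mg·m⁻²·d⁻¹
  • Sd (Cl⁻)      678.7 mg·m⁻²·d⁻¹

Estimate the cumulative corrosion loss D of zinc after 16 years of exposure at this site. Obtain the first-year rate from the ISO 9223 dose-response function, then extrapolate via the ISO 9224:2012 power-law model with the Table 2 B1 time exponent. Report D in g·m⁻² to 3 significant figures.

D(16) = 251 g·m⁻²

zinc: T>10 °C ⇒ hinge -0.071·(13.3−10) = -0.2343
  sulphur-dioxide contribution → 0.4999 μm/a
  chloride contribution → 3.195 μm/a
  total first-year rate 3.695 μm/a
ISO 9224: D(t) = r_corr · t^b with b = 0.813 (zinc, B1)
  D(16) = 3.695 × 16^0.813 = 3.695 × 9.527 = 35.2 μm
  Mass loss = 35.2 μm × 7.14 g/cm³ = 251.3 g·m⁻²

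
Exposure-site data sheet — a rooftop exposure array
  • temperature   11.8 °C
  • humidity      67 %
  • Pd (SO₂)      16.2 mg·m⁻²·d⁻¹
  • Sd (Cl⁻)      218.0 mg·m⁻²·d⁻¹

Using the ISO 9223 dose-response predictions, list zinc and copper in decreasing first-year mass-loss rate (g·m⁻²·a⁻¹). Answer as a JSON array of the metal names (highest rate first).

zinc: f(T) = -0.071·(T−10) [T>10 °C] = -0.1278
  SO₂ term: 0.0129·16.2^0.44·exp(0.046·67-0.1278) = 0.8429
  Sd branch = 0.0175·Sd^0.57·e^(0.008·RH+0.085·T) = 1.755 μm/a
  r_corr = 0.8429 + 1.755 = 2.598 μm/a
  mass loss = 2.598 μm/a × 7.14 g/cm³ = 18.55 g·m⁻²·a⁻¹
copper: f(T) = -0.080·(T−10) [T>10 °C] = -0.1440
  SO₂ term: 0.0053·16.2^0.26·exp(0.059·67-0.1440) = 0.4931
  Cl⁻ term: 0.01025·218.0^0.27·exp(0.036·67+0.049·11.8) = 0.8724
  sum: 0.4931 + 0.8724 → r_corr = 1.366 μm/a
  mass loss = 1.366 μm/a × 8.96 g/cm³ = 12.24 g·m⁻²·a⁻¹
Ordering by g·m⁻²·a⁻¹: zinc (18.6) > copper (12.2)

["zinc", "copper"]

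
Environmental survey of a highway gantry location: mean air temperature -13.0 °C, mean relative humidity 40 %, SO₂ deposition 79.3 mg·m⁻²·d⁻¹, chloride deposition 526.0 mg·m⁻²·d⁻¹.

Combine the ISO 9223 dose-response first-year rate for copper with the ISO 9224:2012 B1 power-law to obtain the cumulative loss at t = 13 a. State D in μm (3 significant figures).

copper: f(T) = +0.126·(T−10) [T≤10 °C] = -2.8980
  SO₂ term: 0.0053·79.3^0.26·exp(0.059·40-2.8980) = 0.009648
  Cl⁻ term: 0.01025·526.0^0.27·exp(0.036·40+0.049·-13.0) = 0.1242
  r_corr = 0.009648 + 0.1242 = 0.1338 μm/a
ISO 9224: D(t) = r_corr · t^b with b = 0.667 (copper, B1)
  D(13) = 0.1338 × 13^0.667 = 0.1338 × 5.534 = 0.7407 μm

D(13) = 0.741 μm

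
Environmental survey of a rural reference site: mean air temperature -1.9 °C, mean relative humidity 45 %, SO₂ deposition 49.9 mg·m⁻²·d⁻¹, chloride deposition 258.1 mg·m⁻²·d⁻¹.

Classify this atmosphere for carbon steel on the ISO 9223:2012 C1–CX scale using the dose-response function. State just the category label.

carbon steel: temperature factor f = +0.150·(-11.9) = -1.7850
  sulphur-dioxide contribution → 5.58 μm/a
  chloride contribution → 13.06 μm/a
  total first-year rate 18.64 μm/a
ISO 9223 Table 2 (carbon steel): 1.3 < 18.6 ≤ 25 μm/a ⇒ C2

C2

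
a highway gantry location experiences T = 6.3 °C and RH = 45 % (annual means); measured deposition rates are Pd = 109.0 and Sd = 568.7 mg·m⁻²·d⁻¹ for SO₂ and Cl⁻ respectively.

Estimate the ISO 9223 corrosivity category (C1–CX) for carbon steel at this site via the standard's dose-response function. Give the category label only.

carbon steel: f(T) = +0.150·(T−10) [T≤10 °C] = -0.5550
  SO₂ term: 1.77·109.0^0.52·exp(0.02·45-0.5550) = 28.66
  Cl⁻ term: 0.102·568.7^0.62·exp(0.033·45+0.04·6.3) = 29.58
  sum: 28.66 + 29.58 → r_corr = 58.24 μm/a
Category bounds: 50…80 μm/a bracket r_corr ⇒ C4

C4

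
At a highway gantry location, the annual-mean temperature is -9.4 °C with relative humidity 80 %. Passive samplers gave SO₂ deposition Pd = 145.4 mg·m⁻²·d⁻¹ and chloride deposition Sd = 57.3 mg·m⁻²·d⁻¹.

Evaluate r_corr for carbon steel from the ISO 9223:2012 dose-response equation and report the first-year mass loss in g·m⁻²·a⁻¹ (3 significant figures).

r_corr = 145 g·m⁻²·a⁻¹

carbon steel: temperature factor f = +0.150·(-19.4) = -2.9100
  sulphur-dioxide contribution → 6.362 μm/a
  chloride contribution → 12.08 μm/a
  ⇒ r_corr(carbon steel) = 18.44 μm/a
Convert to mass loss: 18.44 μm/a × 7.85 g/cm³ = 144.7 g·m⁻²·a⁻¹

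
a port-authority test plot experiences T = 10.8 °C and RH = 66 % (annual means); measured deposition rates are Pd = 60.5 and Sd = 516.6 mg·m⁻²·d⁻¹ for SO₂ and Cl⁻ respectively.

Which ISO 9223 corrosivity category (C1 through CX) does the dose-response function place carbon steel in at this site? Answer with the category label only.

C5

carbon steel: f(T) = -0.054·(T−10) [T>10 °C] = -0.0432
  Pd branch = 1.77·Pd^0.52·e^(0.02·RH+f) = 53.58 μm/a
  Sd branch = 0.102·Sd^0.62·e^(0.033·RH+0.04·T) = 66.72 μm/a
  sum: 53.58 + 66.72 → r_corr = 120.3 μm/a
ISO 9223 Table 2 (carbon steel): 80 < 120 ≤ 200 μm/a ⇒ C5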